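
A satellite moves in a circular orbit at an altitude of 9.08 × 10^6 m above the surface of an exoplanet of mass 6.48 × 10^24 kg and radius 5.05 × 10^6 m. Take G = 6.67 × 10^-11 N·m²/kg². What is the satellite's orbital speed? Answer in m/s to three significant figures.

5530 m/s

Orbital radius r = R + h = 5.05 × 10^6 + 9.08 × 10^6 = 1.413 × 10^7 m.
Gravity supplies the centripetal force: G M m / r² = m v² / r, so v = √(GM/r).
v = √(6.67 × 10^-11 × 6.48 × 10^24 / 1.413 × 10^7) = √(3.059 × 10^7) = 5531 m/s.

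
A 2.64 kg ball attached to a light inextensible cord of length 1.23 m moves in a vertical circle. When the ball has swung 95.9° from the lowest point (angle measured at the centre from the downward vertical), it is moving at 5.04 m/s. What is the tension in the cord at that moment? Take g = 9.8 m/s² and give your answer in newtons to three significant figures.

51.9 N

Take the radial direction toward the centre of the circle as positive. The component of the weight along the string toward the centre is −mg cos φ (φ measured from the bottom), so Newton's second law along the string gives T − mg cos φ = m v²/r.
cos 95.9° = -0.1028, so T = m(v²/r + g cos φ) = 2.64 × ((5.04)²/1.23 + 9.8 × -0.1028) = 2.64 × (20.65 + (-1.007)) = 2.64 × 19.64 = 51.86 N.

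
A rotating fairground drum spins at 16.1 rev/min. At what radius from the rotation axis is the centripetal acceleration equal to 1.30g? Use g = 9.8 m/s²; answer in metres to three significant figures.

4.48 m

ω = 16.1 rev/min × 2π/60 = 1.686 rad/s.
a_c = ω²r = 1.30g ⇒ r = 1.30 × 9.8 / (1.686)² = 12.74/2.843 = 4.482 m.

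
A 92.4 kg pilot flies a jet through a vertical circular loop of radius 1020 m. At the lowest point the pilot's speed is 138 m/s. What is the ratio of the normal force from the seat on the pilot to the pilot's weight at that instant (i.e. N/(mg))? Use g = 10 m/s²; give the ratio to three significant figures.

2.87

At the bottom, N − mg = mv²/r, so N = m(v²/r + g) and N/(mg) = v²/(rg) + 1 = (138)²/(1020 × 10.0) + 1 = 1.867 + 1 = 2.867.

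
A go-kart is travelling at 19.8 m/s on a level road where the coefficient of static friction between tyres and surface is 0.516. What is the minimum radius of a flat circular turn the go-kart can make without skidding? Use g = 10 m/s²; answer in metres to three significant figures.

76.0 m

At the limit, μ_s m g = m v²/r, so r_min = v²/(μ_s g) = (19.8)²/(0.516 × 10.0) = 392.0/5.160 = 75.98 m.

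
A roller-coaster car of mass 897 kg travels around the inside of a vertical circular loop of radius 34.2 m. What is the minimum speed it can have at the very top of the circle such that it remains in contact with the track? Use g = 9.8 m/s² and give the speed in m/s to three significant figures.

18.3 m/s

At the highest point the centre is directly below, so both the weight and N act inward: N + mg = mv²/r.
At minimum speed N → 0, so mg = mv_min²/r ⇒ v_min = √(g r) = √(9.8 × 34.2) = 18.31 m/s.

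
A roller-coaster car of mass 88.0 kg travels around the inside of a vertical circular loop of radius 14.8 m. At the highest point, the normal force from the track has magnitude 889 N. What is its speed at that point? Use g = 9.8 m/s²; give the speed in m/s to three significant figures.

17.2 m/s

At the top, N + mg = mv²/r, so v = √(r(N/m + g)) = √(14.8 × (889/88.0 + 9.8)) = √(14.8 × 19.90) = √294.6 = 17.16 m/s.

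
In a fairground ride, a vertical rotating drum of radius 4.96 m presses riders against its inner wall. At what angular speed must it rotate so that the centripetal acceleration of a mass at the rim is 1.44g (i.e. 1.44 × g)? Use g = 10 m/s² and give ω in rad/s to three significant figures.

1.70 rad/s

Centripetal acceleration a_c = ω²r. Setting ω²r = 1.44g:
ω = √(1.44g / r) = √(1.44 × 10.0 / 4.96) = √2.903 = 1.704 rad/s.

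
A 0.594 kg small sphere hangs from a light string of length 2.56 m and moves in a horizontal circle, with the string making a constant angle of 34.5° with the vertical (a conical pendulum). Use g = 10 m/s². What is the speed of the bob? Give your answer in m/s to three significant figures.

The radius of the circle is r = L sinθ = 2.56 × sin 34.5° = 1.450 m.
Horizontally T sinθ = mv²/r and vertically T cosθ = mg, so tanθ = v²/(rg).
v = √(r g tanθ) = √(1.450 × 10.0 × 0.6873) = √9.966 = 3.157 m/s.

3.16 m/s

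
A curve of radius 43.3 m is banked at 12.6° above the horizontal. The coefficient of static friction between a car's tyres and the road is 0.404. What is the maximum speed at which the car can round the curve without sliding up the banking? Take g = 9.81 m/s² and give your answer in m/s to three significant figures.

17.1 m/s

At the maximum speed, friction acts down the slope at its limiting value f = μN. Radially (horizontal, toward centre): N sinθ + μN cosθ = mv²/r. Vertically: N cosθ − μN sinθ = mg.
Dividing: v² = r g (sinθ + μcosθ)/(cosθ − μsinθ).
sinθ + μcosθ = 0.2181 + 0.404×0.9759 = 0.6124; cosθ − μsinθ = 0.9759 − 0.404×0.2181 = 0.8878.
v² = 43.3 × 9.81 × 0.6124/0.8878 = 293.0 m²/s², so v = 17.12 m/s.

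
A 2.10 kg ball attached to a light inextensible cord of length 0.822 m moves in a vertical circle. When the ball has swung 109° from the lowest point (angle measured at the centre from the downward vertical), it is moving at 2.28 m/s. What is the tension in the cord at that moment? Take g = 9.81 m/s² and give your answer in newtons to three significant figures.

6.57 N

Take the radial direction toward the centre of the circle as positive. The component of the weight along the string toward the centre is −mg cos φ (φ measured from the bottom), so Newton's second law along the string gives T − mg cos φ = m v²/r.
cos 109° = -0.3256, so T = m(v²/r + g cos φ) = 2.10 × ((2.28)²/0.822 + 9.81 × -0.3256) = 2.10 × (6.324 + (-3.194)) = 2.10 × 3.130 = 6.574 N.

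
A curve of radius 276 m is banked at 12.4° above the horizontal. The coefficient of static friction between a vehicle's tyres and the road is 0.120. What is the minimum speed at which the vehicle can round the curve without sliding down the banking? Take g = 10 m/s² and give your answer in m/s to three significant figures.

At the minimum speed, friction acts up the slope at its limiting value f = μN. Radially (horizontal, toward centre): N sinθ − μN cosθ = mv²/r. Vertically: N cosθ + μN sinθ = mg.
Dividing: v² = r g (sinθ − μcosθ)/(cosθ + μsinθ).
sinθ − μcosθ = 0.2147 − 0.120×0.9767 = 0.09753; cosθ + μsinθ = 0.9767 + 0.120×0.2147 = 1.002.
v² = 276 × 10.0 × 0.09753/1.002 = 268.5 m²/s², so v = 16.39 m/s.

16.4 m/s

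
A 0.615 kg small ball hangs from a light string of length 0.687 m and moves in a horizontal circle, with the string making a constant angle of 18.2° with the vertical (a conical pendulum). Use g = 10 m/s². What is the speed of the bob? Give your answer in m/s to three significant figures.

The radius of the circle is r = L sinθ = 0.687 × sin 18.2° = 0.2146 m.
Horizontally T sinθ = mv²/r and vertically T cosθ = mg, so tanθ = v²/(rg).
v = √(r g tanθ) = √(0.2146 × 10.0 × 0.3288) = √0.7055 = 0.8399 m/s.

0.840 m/s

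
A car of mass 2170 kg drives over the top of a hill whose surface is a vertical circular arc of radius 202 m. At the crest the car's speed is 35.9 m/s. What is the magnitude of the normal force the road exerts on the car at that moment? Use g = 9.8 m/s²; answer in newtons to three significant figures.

7420 N

At the crest the centripetal acceleration points downward (toward the centre of the arc), so mg − N = mv²/r.
N = m(g − v²/r) = 2170 × (9.8 − (35.9)²/202) = 2170 × (9.8 − 6.380) = 2170 × 3.420 = 7421 N.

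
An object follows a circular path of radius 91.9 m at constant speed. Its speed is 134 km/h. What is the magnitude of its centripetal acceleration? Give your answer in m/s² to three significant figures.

15.1 m/s²

v = 134 km/h = 134/3.6 = 37.22 m/s.
a_c = v²/r = (37.22)²/91.9 = 1385/91.9 = 15.08 m/s².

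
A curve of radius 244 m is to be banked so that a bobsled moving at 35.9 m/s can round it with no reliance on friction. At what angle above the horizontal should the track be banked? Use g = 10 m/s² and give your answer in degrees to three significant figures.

27.8°

For a frictionless banked turn: horizontally N sinθ = mv²/r and vertically N cosθ = mg.
Dividing: tanθ = v²/(r g) = (35.9)²/(244 × 10.0) = 1289/2440 = 0.5282.
θ = arctan(0.5282) = 27.84°.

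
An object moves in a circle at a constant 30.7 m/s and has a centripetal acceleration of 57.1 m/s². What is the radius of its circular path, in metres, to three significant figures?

a_c = v²/r ⇒ r = v²/a_c = (30.7)²/57.1 = 942.5/57.1 = 16.51 m.

16.5 m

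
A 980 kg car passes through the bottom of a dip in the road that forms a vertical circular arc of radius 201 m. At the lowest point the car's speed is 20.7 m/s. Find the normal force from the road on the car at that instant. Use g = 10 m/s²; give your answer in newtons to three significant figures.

11900 N

At the lowest point, N points up (toward the centre) and the weight mg points down (away from the centre), so the net inward force is N − mg = mv²/r.
N = m(v²/r + g) = 980 × ((20.7)²/201 + 10.0) = 980 × (2.132 + 10.0) = 980 × 12.13 = 11890 N.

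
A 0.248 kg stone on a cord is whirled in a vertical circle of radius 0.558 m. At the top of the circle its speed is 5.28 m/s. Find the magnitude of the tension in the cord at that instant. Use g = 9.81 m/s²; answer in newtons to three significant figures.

At the top, both T and the weight mg point inward (toward the centre), so T + mg = mv²/r.
T = m(v²/r − g) = 0.248 × ((5.28)²/0.558 − 9.81) = 0.248 × (49.96 − 9.81) = 0.248 × 40.15 = 9.958 N.

9.96 N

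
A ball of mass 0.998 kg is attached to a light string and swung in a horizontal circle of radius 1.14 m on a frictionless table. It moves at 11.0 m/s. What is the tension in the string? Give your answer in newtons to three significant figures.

The tension is the only horizontal force, so it supplies the full centripetal force: T = m v²/r = 0.998 × (11.00)²/1.14 = 0.998 × 121.0/1.14 = 105.9 N.

106 N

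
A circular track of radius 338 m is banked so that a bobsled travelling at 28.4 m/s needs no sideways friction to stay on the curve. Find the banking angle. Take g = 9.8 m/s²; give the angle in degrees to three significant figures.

13.7°

With no friction, the horizontal component of the normal force provides the centripetal force: N sinθ = mv²/r, while N cosθ = mg vertically.
Dividing: tanθ = v²/(r g) = (28.4)²/(338 × 9.8) = 806.6/3312 = 0.2435.
θ = arctan(0.2435) = 13.69°.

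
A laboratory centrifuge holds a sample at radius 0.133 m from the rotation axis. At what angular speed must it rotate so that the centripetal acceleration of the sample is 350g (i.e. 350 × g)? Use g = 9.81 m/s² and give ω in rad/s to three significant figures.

Centripetal acceleration a_c = ω²r. Setting ω²r = 350g:
ω = √(350g / r) = √(350 × 9.81 / 0.133) = √25820 = 160.7 rad/s.

161 rad/s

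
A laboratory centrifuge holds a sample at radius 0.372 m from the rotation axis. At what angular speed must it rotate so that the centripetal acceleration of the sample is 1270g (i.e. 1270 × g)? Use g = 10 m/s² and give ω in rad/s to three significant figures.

185 rad/s

Centripetal acceleration a_c = ω²r. Setting ω²r = 1270g:
ω = √(1270g / r) = √(1270 × 10.0 / 0.372) = √34140 = 184.8 rad/s.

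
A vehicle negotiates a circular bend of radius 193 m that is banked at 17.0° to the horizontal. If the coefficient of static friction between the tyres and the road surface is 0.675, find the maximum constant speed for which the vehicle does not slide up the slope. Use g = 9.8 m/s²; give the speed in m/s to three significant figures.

48.3 m/s

At the maximum speed, friction acts down the slope at its limiting value f = μN. Radially (horizontal, toward centre): N sinθ + μN cosθ = mv²/r. Vertically: N cosθ − μN sinθ = mg.
Dividing: v² = r g (sinθ + μcosθ)/(cosθ − μsinθ).
sinθ + μcosθ = 0.2924 + 0.675×0.9563 = 0.9379; cosθ − μsinθ = 0.9563 − 0.675×0.2924 = 0.7590.
v² = 193 × 9.8 × 0.9379/0.7590 = 2337 m²/s², so v = 48.35 m/s.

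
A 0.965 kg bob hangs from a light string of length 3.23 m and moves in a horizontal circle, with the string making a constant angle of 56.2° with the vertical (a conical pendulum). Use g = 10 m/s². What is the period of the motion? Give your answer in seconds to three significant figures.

r = L sinθ = 2.684 m. From T sinθ = mω²r and T cosθ = mg: tanθ = ω²r/g, so ω² = g tanθ / r = g/(L cosθ).
ω = √(g/(L cosθ)) = √(10.0/(3.23 × 0.5563)) = √5.565 = 2.359 rad/s.
Period = 2π/ω = 2.663 s.

2.66 s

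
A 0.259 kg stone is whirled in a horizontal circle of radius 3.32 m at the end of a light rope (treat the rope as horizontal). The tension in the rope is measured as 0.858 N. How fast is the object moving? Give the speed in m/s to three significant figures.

3.32 m/s

T = m v²/r ⇒ v = √(T r / m) = √(0.858 × 3.32 / 0.259) = √11.00 = 3.316 m/s.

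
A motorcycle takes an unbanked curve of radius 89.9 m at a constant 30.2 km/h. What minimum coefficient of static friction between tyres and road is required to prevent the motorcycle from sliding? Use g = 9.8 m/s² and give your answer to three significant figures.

0.0799

v = 30.2/3.6 = 8.389 m/s.
Friction provides the centripetal force: μ_s m g = m v²/r, so μ_s = v²/(g r) = (8.389)²/(9.8 × 89.9) = 70.37/881.0 = 0.07988.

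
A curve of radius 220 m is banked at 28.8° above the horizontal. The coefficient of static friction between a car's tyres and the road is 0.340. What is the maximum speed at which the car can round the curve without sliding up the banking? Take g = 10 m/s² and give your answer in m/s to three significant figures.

At the maximum speed, friction acts down the slope at its limiting value f = μN. Radially (horizontal, toward centre): N sinθ + μN cosθ = mv²/r. Vertically: N cosθ − μN sinθ = mg.
Dividing: v² = r g (sinθ + μcosθ)/(cosθ − μsinθ).
sinθ + μcosθ = 0.4818 + 0.340×0.8763 = 0.7797; cosθ − μsinθ = 0.8763 − 0.340×0.4818 = 0.7125.
v² = 220 × 10.0 × 0.7797/0.7125 = 2407 m²/s², so v = 49.07 m/s.

49.1 m/s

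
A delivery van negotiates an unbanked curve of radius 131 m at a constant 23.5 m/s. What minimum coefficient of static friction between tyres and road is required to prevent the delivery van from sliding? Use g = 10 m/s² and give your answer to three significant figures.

Friction provides the centripetal force: μ_s m g = m v²/r, so μ_s = v²/(g r) = (23.50)²/(10.0 × 131) = 552.2/1310 = 0.4216.

0.422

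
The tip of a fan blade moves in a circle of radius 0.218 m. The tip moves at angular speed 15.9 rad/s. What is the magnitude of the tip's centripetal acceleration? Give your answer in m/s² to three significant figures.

55.1 m/s²

v = ωr = 15.9 × 0.218 = 3.466 m/s.
a_c = v²/r = (3.466)²/0.218 = 12.01/0.218 = 55.11 m/s².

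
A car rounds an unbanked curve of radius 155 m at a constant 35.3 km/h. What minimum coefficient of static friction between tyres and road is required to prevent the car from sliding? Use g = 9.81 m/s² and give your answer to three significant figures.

0.0632

v = 35.3/3.6 = 9.806 m/s.
Friction provides the centripetal force: μ_s m g = m v²/r, so μ_s = v²/(g r) = (9.806)²/(9.81 × 155) = 96.15/1521 = 0.06323.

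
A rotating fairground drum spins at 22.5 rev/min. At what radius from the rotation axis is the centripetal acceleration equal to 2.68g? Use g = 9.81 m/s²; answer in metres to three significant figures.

4.74 m

ω = 22.5 rev/min × 2π/60 = 2.356 rad/s.
a_c = ω²r = 2.68g ⇒ r = 2.68 × 9.81 / (2.356)² = 26.29/5.552 = 4.736 m.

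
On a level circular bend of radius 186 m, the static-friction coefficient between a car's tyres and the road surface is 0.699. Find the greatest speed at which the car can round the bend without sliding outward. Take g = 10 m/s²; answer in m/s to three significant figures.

Friction provides the centripetal force on a flat curve. At maximum speed it is at its limiting value: μ_s m g = m v²/r.
Mass cancels: v_max = √(μ_s g r) = √(0.699 × 10.0 × 186) = √1300 = 36.06 m/s.

36.1 m/s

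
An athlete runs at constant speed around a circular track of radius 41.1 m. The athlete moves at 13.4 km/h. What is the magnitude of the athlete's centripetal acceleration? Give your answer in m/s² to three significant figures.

0.337 m/s²

v = 13.4 km/h = 13.4/3.6 = 3.722 m/s.
a_c = v²/r = (3.722)²/41.1 = 13.85/41.1 = 0.3371 m/s².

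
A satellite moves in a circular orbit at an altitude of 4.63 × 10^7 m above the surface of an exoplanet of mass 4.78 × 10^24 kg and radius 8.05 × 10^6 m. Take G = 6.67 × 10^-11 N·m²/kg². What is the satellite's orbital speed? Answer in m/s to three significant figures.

Orbital radius r = R + h = 8.05 × 10^6 + 4.63 × 10^7 = 5.435 × 10^7 m.
Gravity supplies the centripetal force: G M m / r² = m v² / r, so v = √(GM/r).
v = √(6.67 × 10^-11 × 4.78 × 10^24 / 5.435 × 10^7) = √(5.866 × 10^6) = 2422 m/s.

2420 m/s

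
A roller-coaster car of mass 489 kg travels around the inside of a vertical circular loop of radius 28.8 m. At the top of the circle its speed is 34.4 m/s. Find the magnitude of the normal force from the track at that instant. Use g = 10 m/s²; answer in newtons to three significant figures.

15200 N

At the top, both N and the weight mg point inward (toward the centre), so N + mg = mv²/r.
N = m(v²/r − g) = 489 × ((34.4)²/28.8 − 10.0) = 489 × (41.09 − 10.0) = 489 × 31.09 = 15200 N.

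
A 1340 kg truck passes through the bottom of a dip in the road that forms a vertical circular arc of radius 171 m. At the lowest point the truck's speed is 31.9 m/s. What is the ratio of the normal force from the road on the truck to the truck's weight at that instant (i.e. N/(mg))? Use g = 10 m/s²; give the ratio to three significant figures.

At the bottom, N − mg = mv²/r, so N = m(v²/r + g) and N/(mg) = v²/(rg) + 1 = (31.9)²/(171 × 10.0) + 1 = 0.5951 + 1 = 1.595.

1.60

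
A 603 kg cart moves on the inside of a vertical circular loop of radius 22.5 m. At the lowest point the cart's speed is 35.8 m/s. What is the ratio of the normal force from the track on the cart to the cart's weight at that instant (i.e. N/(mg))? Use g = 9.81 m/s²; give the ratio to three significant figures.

6.81

At the bottom, N − mg = mv²/r, so N = m(v²/r + g) and N/(mg) = v²/(rg) + 1 = (35.8)²/(22.5 × 9.81) + 1 = 5.807 + 1 = 6.807.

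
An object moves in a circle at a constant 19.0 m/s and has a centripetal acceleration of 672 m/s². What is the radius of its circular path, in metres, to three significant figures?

0.537 m

a_c = v²/r ⇒ r = v²/a_c = (19.0)²/672 = 361.0/672 = 0.5372 m.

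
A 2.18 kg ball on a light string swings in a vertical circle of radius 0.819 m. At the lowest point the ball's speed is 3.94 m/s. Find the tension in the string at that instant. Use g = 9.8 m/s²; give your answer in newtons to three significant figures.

62.7 N

At the lowest point, T points up (toward the centre) and the weight mg points down (away from the centre), so the net inward force is T − mg = mv²/r.
T = m(v²/r + g) = 2.18 × ((3.94)²/0.819 + 9.8) = 2.18 × (18.95 + 9.8) = 2.18 × 28.75 = 62.68 N.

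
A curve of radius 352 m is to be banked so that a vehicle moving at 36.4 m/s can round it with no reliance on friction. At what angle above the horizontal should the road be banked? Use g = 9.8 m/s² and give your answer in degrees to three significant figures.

For a frictionless banked turn: horizontally N sinθ = mv²/r and vertically N cosθ = mg.
Dividing: tanθ = v²/(r g) = (36.4)²/(352 × 9.8) = 1325/3450 = 0.3841.
θ = arctan(0.3841) = 21.01°.

21.0°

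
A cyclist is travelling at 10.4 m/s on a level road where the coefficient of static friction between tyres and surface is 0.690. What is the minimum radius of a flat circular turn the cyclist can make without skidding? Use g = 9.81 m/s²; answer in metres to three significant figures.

16.0 m

At the limit, μ_s m g = m v²/r, so r_min = v²/(μ_s g) = (10.4)²/(0.690 × 9.81) = 108.2/6.769 = 15.98 m.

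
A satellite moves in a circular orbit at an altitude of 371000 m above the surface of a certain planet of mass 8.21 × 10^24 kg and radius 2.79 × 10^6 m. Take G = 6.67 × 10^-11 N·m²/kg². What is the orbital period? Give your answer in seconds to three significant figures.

1510 s

r = R + h = 2.79 × 10^6 + 371000 = 3.161 × 10^6 m. Gravity provides the centripetal force: G M m / r² = m v² / r ⇒ v = √(GM/r) = 13160 m/s.
T = 2πr/v = 2π × 3.161 × 10^6 / 13160 = 1509 s.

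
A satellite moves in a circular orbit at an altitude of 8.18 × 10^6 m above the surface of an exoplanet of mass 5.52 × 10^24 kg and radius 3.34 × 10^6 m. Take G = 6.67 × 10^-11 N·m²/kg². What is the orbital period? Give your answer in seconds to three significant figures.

12800 s

r = R + h = 3.34 × 10^6 + 8.18 × 10^6 = 1.152 × 10^7 m. Gravity provides the centripetal force: G M m / r² = m v² / r ⇒ v = √(GM/r) = 5653 m/s.
T = 2πr/v = 2π × 1.152 × 10^7 / 5653 = 12800 s.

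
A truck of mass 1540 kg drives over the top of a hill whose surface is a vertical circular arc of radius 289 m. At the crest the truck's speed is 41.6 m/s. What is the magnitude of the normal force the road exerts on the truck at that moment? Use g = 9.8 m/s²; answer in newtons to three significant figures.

5870 N

At the crest the centripetal acceleration points downward (toward the centre of the arc), so mg − N = mv²/r.
N = m(g − v²/r) = 1540 × (9.8 − (41.6)²/289) = 1540 × (9.8 − 5.988) = 1540 × 3.812 = 5870 N.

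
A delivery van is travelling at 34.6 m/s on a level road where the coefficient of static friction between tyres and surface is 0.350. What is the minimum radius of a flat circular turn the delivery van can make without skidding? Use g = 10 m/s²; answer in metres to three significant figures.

At the limit, μ_s m g = m v²/r, so r_min = v²/(μ_s g) = (34.6)²/(0.350 × 10.0) = 1197/3.500 = 342.0 m.

342 m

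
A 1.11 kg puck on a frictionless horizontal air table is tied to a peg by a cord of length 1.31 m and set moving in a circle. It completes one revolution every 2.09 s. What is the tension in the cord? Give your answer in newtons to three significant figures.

v = 2πr/T = 2π × 1.31/2.09 = 3.938 m/s.
The tension is the only horizontal force, so it supplies the full centripetal force: T = m v²/r = 1.11 × (3.938)²/1.31 = 1.11 × 15.51/1.31 = 13.14 N.

13.1 N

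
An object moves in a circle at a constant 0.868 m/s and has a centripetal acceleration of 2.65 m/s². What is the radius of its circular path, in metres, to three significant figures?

0.284 m

a_c = v²/r ⇒ r = v²/a_c = (0.868)²/2.65 = 0.7534/2.65 = 0.2843 m.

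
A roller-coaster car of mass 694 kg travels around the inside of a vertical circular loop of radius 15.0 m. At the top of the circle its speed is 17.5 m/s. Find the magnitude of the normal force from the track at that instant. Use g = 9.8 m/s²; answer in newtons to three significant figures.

At the top, both N and the weight mg point inward (toward the centre), so N + mg = mv²/r.
N = m(v²/r − g) = 694 × ((17.5)²/15.0 − 9.8) = 694 × (20.42 − 9.8) = 694 × 10.62 = 7368 N.

7370 N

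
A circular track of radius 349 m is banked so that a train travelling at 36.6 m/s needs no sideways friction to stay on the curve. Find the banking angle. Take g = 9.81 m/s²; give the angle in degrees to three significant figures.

21.4°

For a frictionless banked turn: horizontally N sinθ = mv²/r and vertically N cosθ = mg.
Dividing: tanθ = v²/(r g) = (36.6)²/(349 × 9.81) = 1340/3424 = 0.3913.
θ = arctan(0.3913) = 21.37°.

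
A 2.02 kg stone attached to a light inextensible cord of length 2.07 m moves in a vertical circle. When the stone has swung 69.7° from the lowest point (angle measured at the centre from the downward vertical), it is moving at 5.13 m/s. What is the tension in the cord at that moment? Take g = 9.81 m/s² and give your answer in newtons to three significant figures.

32.6 N

Take the radial direction toward the centre of the circle as positive. The component of the weight along the string toward the centre is −mg cos φ (φ measured from the bottom), so Newton's second law along the string gives T − mg cos φ = m v²/r.
cos 69.7° = 0.3469, so T = m(v²/r + g cos φ) = 2.02 × ((5.13)²/2.07 + 9.81 × 0.3469) = 2.02 × (12.71 + (3.403)) = 2.02 × 16.12 = 32.56 N.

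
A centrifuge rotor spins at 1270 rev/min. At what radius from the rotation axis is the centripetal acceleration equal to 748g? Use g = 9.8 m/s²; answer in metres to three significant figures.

0.414 m

ω = 1270 rev/min × 2π/60 = 133.0 rad/s.
a_c = ω²r = 748g ⇒ r = 748 × 9.8 / (133.0)² = 7330/17690 = 0.4144 m.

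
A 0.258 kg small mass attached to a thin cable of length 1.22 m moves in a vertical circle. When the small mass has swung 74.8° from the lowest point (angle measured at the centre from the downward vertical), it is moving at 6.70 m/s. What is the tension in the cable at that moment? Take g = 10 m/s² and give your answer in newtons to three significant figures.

Take the radial direction toward the centre of the circle as positive. The component of the weight along the string toward the centre is −mg cos φ (φ measured from the bottom), so Newton's second law along the string gives T − mg cos φ = m v²/r.
cos 74.8° = 0.2622, so T = m(v²/r + g cos φ) = 0.258 × ((6.70)²/1.22 + 10.0 × 0.2622) = 0.258 × (36.80 + (2.622)) = 0.258 × 39.42 = 10.17 N.

10.2 N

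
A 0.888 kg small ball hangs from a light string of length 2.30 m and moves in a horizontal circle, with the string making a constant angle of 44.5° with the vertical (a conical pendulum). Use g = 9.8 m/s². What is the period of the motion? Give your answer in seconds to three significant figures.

2.57 s

r = L sinθ = 1.612 m. From T sinθ = mω²r and T cosθ = mg: tanθ = ω²r/g, so ω² = g tanθ / r = g/(L cosθ).
ω = √(g/(L cosθ)) = √(9.8/(2.30 × 0.7133)) = √5.974 = 2.444 rad/s.
Period = 2π/ω = 2.571 s.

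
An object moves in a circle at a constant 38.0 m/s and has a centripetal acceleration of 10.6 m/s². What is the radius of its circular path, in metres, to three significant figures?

a_c = v²/r ⇒ r = v²/a_c = (38.0)²/10.6 = 1444/10.6 = 136.2 m.

136 m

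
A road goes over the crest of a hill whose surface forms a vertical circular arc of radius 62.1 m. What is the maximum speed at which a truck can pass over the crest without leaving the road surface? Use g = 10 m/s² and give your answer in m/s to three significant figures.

24.9 m/s

At the crest the centre of the circle is below the truck, so the net downward (centripetal) force is mg − N = mv²/r.
The truck leaves the road when N → 0, giving v_max = √(g r) = √(10.0 × 62.1) = 24.92 m/s.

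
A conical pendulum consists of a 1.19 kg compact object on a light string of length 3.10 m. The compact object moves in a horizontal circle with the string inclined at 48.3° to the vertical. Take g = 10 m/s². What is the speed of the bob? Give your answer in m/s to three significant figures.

5.10 m/s

The radius of the circle is r = L sinθ = 3.10 × sin 48.3° = 2.315 m.
Horizontally T sinθ = mv²/r and vertically T cosθ = mg, so tanθ = v²/(rg).
v = √(r g tanθ) = √(2.315 × 10.0 × 1.122) = √25.98 = 5.097 m/s.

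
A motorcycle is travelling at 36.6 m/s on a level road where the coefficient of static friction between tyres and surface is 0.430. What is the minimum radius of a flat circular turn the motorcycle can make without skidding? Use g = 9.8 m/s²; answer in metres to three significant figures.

318 m

At the limit, μ_s m g = m v²/r, so r_min = v²/(μ_s g) = (36.6)²/(0.430 × 9.8) = 1340/4.214 = 317.9 m.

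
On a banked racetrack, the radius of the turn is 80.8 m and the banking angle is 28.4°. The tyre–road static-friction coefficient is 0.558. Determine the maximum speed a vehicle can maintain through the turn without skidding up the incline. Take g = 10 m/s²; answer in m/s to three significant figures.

At the maximum speed, friction acts down the slope at its limiting value f = μN. Radially (horizontal, toward centre): N sinθ + μN cosθ = mv²/r. Vertically: N cosθ − μN sinθ = mg.
Dividing: v² = r g (sinθ + μcosθ)/(cosθ − μsinθ).
sinθ + μcosθ = 0.4756 + 0.558×0.8796 = 0.9665; cosθ − μsinθ = 0.8796 − 0.558×0.4756 = 0.6143.
v² = 80.8 × 10.0 × 0.9665/0.6143 = 1271 m²/s², so v = 35.66 m/s.

35.7 m/s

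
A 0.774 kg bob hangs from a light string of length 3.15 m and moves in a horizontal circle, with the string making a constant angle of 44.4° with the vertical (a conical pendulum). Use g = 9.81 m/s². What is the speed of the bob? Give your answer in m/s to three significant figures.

4.60 m/s

The radius of the circle is r = L sinθ = 3.15 × sin 44.4° = 2.204 m.
Horizontally T sinθ = mv²/r and vertically T cosθ = mg, so tanθ = v²/(rg).
v = √(r g tanθ) = √(2.204 × 9.81 × 0.9793) = √21.17 = 4.601 m/s.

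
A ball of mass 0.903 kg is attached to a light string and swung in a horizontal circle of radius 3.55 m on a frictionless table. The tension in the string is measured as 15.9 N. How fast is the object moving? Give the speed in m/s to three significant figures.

7.91 m/s

T = m v²/r ⇒ v = √(T r / m) = √(15.9 × 3.55 / 0.903) = √62.51 = 7.906 m/s.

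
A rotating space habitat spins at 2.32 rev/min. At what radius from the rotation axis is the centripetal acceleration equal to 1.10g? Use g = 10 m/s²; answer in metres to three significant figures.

ω = 2.32 rev/min × 2π/60 = 0.2429 rad/s.
a_c = ω²r = 1.10g ⇒ r = 1.10 × 10.0 / (0.2429)² = 11.00/0.05902 = 186.4 m.

186 m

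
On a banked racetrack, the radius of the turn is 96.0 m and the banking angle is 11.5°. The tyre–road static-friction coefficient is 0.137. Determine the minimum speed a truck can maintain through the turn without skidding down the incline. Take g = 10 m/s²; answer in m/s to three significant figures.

7.88 m/s

At the minimum speed, friction acts up the slope at its limiting value f = μN. Radially (horizontal, toward centre): N sinθ − μN cosθ = mv²/r. Vertically: N cosθ + μN sinθ = mg.
Dividing: v² = r g (sinθ − μcosθ)/(cosθ + μsinθ).
sinθ − μcosθ = 0.1994 − 0.137×0.9799 = 0.06512; cosθ + μsinθ = 0.9799 + 0.137×0.1994 = 1.007.
v² = 96.0 × 10.0 × 0.06512/1.007 = 62.06 m²/s², so v = 7.878 m/s.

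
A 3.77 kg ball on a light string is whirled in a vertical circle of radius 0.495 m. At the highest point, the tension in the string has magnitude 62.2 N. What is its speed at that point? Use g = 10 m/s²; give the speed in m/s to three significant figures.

At the top, T + mg = mv²/r, so v = √(r(T/m + g)) = √(0.495 × (62.2/3.77 + 10.0)) = √(0.495 × 26.50) = √13.12 = 3.622 m/s.

3.62 m/s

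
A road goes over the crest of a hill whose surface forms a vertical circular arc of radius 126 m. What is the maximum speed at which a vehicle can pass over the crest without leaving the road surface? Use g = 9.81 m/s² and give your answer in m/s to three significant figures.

At the crest the centre of the circle is below the vehicle, so the net downward (centripetal) force is mg − N = mv²/r.
The vehicle leaves the road when N → 0, giving v_max = √(g r) = √(9.81 × 126) = 35.16 m/s.

35.2 m/s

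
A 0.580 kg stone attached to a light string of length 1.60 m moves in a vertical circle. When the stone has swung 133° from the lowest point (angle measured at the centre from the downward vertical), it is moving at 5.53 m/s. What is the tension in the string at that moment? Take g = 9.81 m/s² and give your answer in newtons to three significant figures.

Take the radial direction toward the centre of the circle as positive. The component of the weight along the string toward the centre is −mg cos φ (φ measured from the bottom), so Newton's second law along the string gives T − mg cos φ = m v²/r.
cos 133° = -0.6820, so T = m(v²/r + g cos φ) = 0.580 × ((5.53)²/1.60 + 9.81 × -0.6820) = 0.580 × (19.11 + (-6.690)) = 0.580 × 12.42 = 7.205 N.

7.21 N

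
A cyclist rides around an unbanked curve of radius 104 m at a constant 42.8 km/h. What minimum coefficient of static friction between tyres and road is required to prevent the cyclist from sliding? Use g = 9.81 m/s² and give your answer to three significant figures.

v = 42.8/3.6 = 11.89 m/s.
Friction provides the centripetal force: μ_s m g = m v²/r, so μ_s = v²/(g r) = (11.89)²/(9.81 × 104) = 141.3/1020 = 0.1385.

0.139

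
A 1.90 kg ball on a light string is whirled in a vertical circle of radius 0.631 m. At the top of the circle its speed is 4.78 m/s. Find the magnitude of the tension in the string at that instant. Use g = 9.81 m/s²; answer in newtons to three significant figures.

50.2 N

At the top, both T and the weight mg point inward (toward the centre), so T + mg = mv²/r.
T = m(v²/r − g) = 1.90 × ((4.78)²/0.631 − 9.81) = 1.90 × (36.21 − 9.81) = 1.90 × 26.40 = 50.16 N.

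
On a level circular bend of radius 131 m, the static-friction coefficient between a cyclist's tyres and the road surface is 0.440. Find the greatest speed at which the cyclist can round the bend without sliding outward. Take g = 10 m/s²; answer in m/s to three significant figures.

24.0 m/s

On a flat curve, static friction is the only horizontal force, so it must supply the full centripetal force: μ_s m g = m v²/r.
Mass cancels: v_max = √(μ_s g r) = √(0.440 × 10.0 × 131) = √576.4 = 24.01 m/s.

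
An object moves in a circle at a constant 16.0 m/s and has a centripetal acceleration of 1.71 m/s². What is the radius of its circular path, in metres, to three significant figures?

a_c = v²/r ⇒ r = v²/a_c = (16.0)²/1.71 = 256.0/1.71 = 149.7 m.

150 m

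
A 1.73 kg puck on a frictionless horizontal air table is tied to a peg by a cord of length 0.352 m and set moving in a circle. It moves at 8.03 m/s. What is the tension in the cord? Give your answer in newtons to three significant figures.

317 N

The tension is the only horizontal force, so it supplies the full centripetal force: T = m v²/r = 1.73 × (8.030)²/0.352 = 1.73 × 64.48/0.352 = 316.9 N.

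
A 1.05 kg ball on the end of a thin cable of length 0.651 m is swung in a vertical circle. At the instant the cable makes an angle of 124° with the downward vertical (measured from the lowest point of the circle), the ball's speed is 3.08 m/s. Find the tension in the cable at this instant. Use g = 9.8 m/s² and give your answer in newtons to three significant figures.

Take the radial direction toward the centre of the circle as positive. The component of the weight along the string toward the centre is −mg cos φ (φ measured from the bottom), so Newton's second law along the string gives T − mg cos φ = m v²/r.
cos 124° = -0.5592, so T = m(v²/r + g cos φ) = 1.05 × ((3.08)²/0.651 + 9.8 × -0.5592) = 1.05 × (14.57 + (-5.480)) = 1.05 × 9.092 = 9.547 N.

9.55 N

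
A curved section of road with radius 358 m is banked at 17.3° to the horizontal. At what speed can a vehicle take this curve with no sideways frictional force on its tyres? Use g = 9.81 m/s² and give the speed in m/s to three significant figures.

On a frictionless banked curve, N sinθ = mv²/r and N cosθ = mg, so tanθ = v²/(rg).
v = √(r g tanθ) = √(358 × 9.81 × tan 17.3°) = √(358 × 9.81 × 0.3115) = √1094 = 33.07 m/s.

33.1 m/s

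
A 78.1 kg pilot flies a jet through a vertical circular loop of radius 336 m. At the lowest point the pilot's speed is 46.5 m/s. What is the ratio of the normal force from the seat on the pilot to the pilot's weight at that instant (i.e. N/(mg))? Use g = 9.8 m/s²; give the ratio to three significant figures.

At the bottom, N − mg = mv²/r, so N = m(v²/r + g) and N/(mg) = v²/(rg) + 1 = (46.5)²/(336 × 9.8) + 1 = 0.6567 + 1 = 1.657.

1.66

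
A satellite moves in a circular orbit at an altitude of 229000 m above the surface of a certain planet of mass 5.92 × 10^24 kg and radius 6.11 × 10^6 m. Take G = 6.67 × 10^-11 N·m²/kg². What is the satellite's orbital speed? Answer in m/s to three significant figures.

7890 m/s

Orbital radius r = R + h = 6.11 × 10^6 + 229000 = 6.339 × 10^6 m.
Gravity supplies the centripetal force: G M m / r² = m v² / r, so v = √(GM/r).
v = √(6.67 × 10^-11 × 5.92 × 10^24 / 6.339 × 10^6) = √(6.229 × 10^7) = 7892 m/s.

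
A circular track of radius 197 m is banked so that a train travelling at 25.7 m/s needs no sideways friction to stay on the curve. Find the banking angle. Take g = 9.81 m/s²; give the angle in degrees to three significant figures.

For a frictionless banked turn: horizontally N sinθ = mv²/r and vertically N cosθ = mg.
Dividing: tanθ = v²/(r g) = (25.7)²/(197 × 9.81) = 660.5/1933 = 0.3418.
θ = arctan(0.3418) = 18.87°.

18.9°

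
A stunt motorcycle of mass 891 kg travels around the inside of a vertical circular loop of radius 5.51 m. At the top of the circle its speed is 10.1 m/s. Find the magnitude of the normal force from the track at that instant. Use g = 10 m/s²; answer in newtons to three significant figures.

7590 N

At the top, both N and the weight mg point inward (toward the centre), so N + mg = mv²/r.
N = m(v²/r − g) = 891 × ((10.1)²/5.51 − 10.0) = 891 × (18.51 − 10.0) = 891 × 8.514 = 7586 N.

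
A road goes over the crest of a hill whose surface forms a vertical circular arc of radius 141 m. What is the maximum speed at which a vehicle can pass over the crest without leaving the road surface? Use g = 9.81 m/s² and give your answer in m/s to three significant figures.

37.2 m/s

At the crest the centre of the circle is below the vehicle, so the net downward (centripetal) force is mg − N = mv²/r.
The vehicle leaves the road when N → 0, giving v_max = √(g r) = √(9.81 × 141) = 37.19 m/s.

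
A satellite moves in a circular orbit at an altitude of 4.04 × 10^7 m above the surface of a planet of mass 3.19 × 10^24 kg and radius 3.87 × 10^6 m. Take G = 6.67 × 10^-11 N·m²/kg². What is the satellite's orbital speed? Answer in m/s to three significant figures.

Orbital radius r = R + h = 3.87 × 10^6 + 4.04 × 10^7 = 4.427 × 10^7 m.
Gravity supplies the centripetal force: G M m / r² = m v² / r, so v = √(GM/r).
v = √(6.67 × 10^-11 × 3.19 × 10^24 / 4.427 × 10^7) = √(4.806 × 10^6) = 2192 m/s.

2190 m/s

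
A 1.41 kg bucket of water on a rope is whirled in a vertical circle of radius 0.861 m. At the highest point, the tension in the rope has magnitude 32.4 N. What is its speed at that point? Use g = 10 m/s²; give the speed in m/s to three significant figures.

5.33 m/s

At the top, T + mg = mv²/r, so v = √(r(T/m + g)) = √(0.861 × (32.4/1.41 + 10.0)) = √(0.861 × 32.98) = √28.39 = 5.329 m/s.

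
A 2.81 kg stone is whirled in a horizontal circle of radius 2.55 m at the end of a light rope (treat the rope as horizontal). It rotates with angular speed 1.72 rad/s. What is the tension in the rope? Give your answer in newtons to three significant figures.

v = ωr = 1.72 × 2.55 = 4.386 m/s.
The tension is the only horizontal force, so it supplies the full centripetal force: T = m v²/r = 2.81 × (4.386)²/2.55 = 2.81 × 19.24/2.55 = 21.20 N.

21.2 N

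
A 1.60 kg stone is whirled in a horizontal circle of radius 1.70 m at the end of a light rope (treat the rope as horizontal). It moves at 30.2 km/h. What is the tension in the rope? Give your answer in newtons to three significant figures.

66.2 N

v = 30.2 km/h = 30.2/3.6 = 8.389 m/s.
The tension is the only horizontal force, so it supplies the full centripetal force: T = m v²/r = 1.60 × (8.389)²/1.70 = 1.60 × 70.37/1.70 = 66.23 N.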